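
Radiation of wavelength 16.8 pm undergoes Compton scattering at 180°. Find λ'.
21.6526 pm

Using the Compton formula: λ' = λ + λ_C(1 − cos θ)

For θ = 180°, cos θ = -1 (exact) = -1.0000, so:
1 − cos 180° = 1 − (-1) = 2.0000

Δλ = λ_C × 2.0000 = 2.4263 × 2.0000 = 4.8526 pm

λ' = 16.8 + 4.8526 = 21.6526 pm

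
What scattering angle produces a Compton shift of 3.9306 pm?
128.32°

From the Compton formula Δλ = λ_C(1 - cos θ), we can solve for θ:

cos θ = 1 - Δλ/λ_C

Given:
- Δλ = 3.9306 pm
- λ_C = h/(m_e·c) ≈ 2.42631024 pm

cos θ = 1 - 3.9306/2.42631024
cos θ = 1 - 1.619991
cos θ = -0.619991

θ = arccos(-0.619991)
θ = 128.32°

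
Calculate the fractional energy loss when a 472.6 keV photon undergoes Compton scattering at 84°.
0.4530 (or 45.30%)

Calculate initial and final photon energies:

Initial: E₀ = 472.6 keV → λ₀ = 2.6234 pm
Compton shift: Δλ = 2.1727 pm
Final wavelength: λ' = 4.7961 pm
Final energy: E' = 258.5083 keV

Fractional energy loss:
(E₀ - E')/E₀ = (472.6000 - 258.5083)/472.6000
= 214.0917/472.6000
= 0.4530
= 45.30%

(Intermediate values are shown rounded; full precision is carried through to the final answer.)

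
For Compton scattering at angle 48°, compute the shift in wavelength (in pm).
0.8028 pm

Using the Compton scattering formula:
Δλ = λ_C(1 - cos θ)

where λ_C = h/(m_e·c) ≈ 2.4263 pm is the Compton wavelength of an electron.

For θ = 48°:
cos(48°) = 0.6691
1 - cos(48°) = 0.3309

Δλ = 2.4263 × 0.3309
Δλ = 0.8028 pm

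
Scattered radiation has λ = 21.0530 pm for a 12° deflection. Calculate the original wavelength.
21.0000 pm

From λ' = λ + Δλ, we have λ = λ' - Δλ

First calculate the Compton shift:
Δλ = λ_C(1 - cos θ)
Δλ = 2.4263 × (1 - cos(12°))
Δλ = 2.4263 × 0.0219
Δλ = 0.0530 pm

Initial wavelength:
λ = λ' - Δλ
λ = 21.0530 - 0.0530
λ = 21.0000 pm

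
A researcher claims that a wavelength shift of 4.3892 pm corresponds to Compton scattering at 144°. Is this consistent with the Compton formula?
Yes, consistent

Calculate the expected shift for θ = 144°:

Δλ_expected = λ_C(1 - cos(144°))
Δλ_expected = 2.4263 × (1 - cos(144°))
Δλ_expected = 2.4263 × 1.8090
Δλ_expected = 4.3892 pm

Given shift: 4.3892 pm
Expected shift: 4.3892 pm
Difference: 0.0000 pm

The values match. This is consistent with Compton scattering at the stated angle.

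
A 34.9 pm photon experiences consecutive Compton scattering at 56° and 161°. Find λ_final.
40.6900 pm

Apply Compton shift twice:

First scattering at θ₁ = 56°:
Δλ₁ = λ_C(1 - cos(56°))
Δλ₁ = 2.4263 × 0.4408
Δλ₁ = 1.0695 pm

After first scattering:
λ₁ = 34.9 + 1.0695 = 35.9695 pm

Second scattering at θ₂ = 161°:
Δλ₂ = λ_C(1 - cos(161°))
Δλ₂ = 2.4263 × 1.9455
Δλ₂ = 4.7204 pm

Final wavelength:
λ₂ = 35.9695 + 4.7204 = 40.6900 pm

Total shift: Δλ_total = 1.0695 + 4.7204 = 5.7900 pm

(Intermediate values are shown rounded; full precision is carried through to the final answer.)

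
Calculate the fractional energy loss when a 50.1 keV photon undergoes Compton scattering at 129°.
0.1377 (or 13.77%)

Calculate initial and final photon energies:

Initial: E₀ = 50.1 keV → λ₀ = 24.7473 pm
Compton shift: Δλ = 3.9532 pm
Final wavelength: λ' = 28.7006 pm
Final energy: E' = 43.1992 keV

Fractional energy loss:
(E₀ - E')/E₀ = (50.1000 - 43.1992)/50.1000
= 6.9008/50.1000
= 0.1377
= 13.77%

(Intermediate values are shown rounded; full precision is carried through to the final answer.)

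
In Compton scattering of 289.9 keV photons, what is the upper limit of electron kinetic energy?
154.0926 keV

Maximum energy transfer occurs at θ = 180° (backscattering).

Initial photon: E₀ = 289.9 keV → λ₀ = 4.2768 pm

Maximum Compton shift (at 180°):
Δλ_max = 2λ_C = 2 × 2.4263 = 4.8526 pm

Final wavelength:
λ' = 4.2768 + 4.8526 = 9.1294 pm

Minimum photon energy (maximum energy to electron):
E'_min = hc/λ' = 135.8074 keV

Maximum electron kinetic energy:
K_max = E₀ - E'_min = 289.9000 - 135.8074 = 154.0926 keV

(Intermediate values are shown rounded; full precision is carried through to the final answer.)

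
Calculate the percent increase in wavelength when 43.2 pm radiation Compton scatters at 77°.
4.3530%

Calculate the Compton shift:
Δλ = λ_C(1 - cos(77°))
Δλ = 2.4263 × (1 - cos(77°))
Δλ = 2.4263 × 0.7750
Δλ = 1.8805 pm

Percentage change:
(Δλ/λ₀) × 100 = (1.8805/43.2) × 100
= 4.3530%

(Intermediate values are shown rounded; full precision is carried through to the final answer.)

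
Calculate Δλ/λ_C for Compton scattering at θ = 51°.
0.3707 λ_C

The Compton shift formula is:
Δλ = λ_C(1 - cos θ)

Dividing both sides by λ_C:
Δλ/λ_C = 1 - cos θ

For θ = 51°:
Δλ/λ_C = 1 - cos(51°)
Δλ/λ_C = 1 - 0.6293
Δλ/λ_C = 0.3707

This means the shift is 0.3707 × λ_C = 0.8994 pm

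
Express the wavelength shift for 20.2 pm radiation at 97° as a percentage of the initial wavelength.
13.4753%

Calculate the Compton shift:
Δλ = λ_C(1 - cos(97°))
Δλ = 2.4263 × (1 - cos(97°))
Δλ = 2.4263 × 1.1219
Δλ = 2.7220 pm

Percentage change:
(Δλ/λ₀) × 100 = (2.7220/20.2) × 100
= 13.4753%

(Intermediate values are shown rounded; full precision is carried through to the final answer.)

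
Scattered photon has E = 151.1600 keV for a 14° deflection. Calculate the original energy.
152.5000 keV

Convert final energy to wavelength (hc ≈ 1239.842 keV·pm):
λ' = hc/E' = 1239.842 / 151.1600 = 8.2022 pm

Calculate the Compton shift:
Δλ = λ_C(1 - cos(14°))
Δλ = 2.4263 × (1 - cos(14°))
Δλ = 0.0721 pm

Initial wavelength:
λ = λ' - Δλ = 8.2022 - 0.0721 = 8.1301 pm

Initial energy:
E = hc/λ = 1239.842 / 8.1301 = 152.5000 keV

(Intermediate values are shown rounded; full precision is carried through to the final answer.)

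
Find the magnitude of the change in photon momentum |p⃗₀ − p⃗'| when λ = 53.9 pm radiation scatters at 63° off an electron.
1.2695e-23 kg·m/s

Photon momentum magnitude is p = h/λ.

Initial momentum:
p₀ = h/λ = 6.6261e-34/5.3900e-11 = 1.2293e-23 kg·m/s

After scattering:
λ' = λ + Δλ = 53.9 + 1.3248 = 55.2248 pm
p' = h/λ' = 6.6261e-34/5.5225e-11 = 1.1998e-23 kg·m/s

Momentum is a vector; the scattered photon's direction makes angle θ = 63° with the incident direction. The magnitude of the vector change Δp⃗ = p⃗₀ − p⃗' is found from the law of cosines:
|Δp⃗|² = p₀² + p'² − 2p₀p'cos θ
|Δp⃗|² = (1.2293e-23)² + (1.1998e-23)² − 2·1.2293e-23·1.1998e-23·cos(63°)
|Δp⃗| = 1.2695e-23 kg·m/s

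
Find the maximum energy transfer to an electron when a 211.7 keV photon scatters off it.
95.9267 keV

Maximum energy transfer occurs at θ = 180° (backscattering).

Initial photon: E₀ = 211.7 keV → λ₀ = 5.8566 pm

Maximum Compton shift (at 180°):
Δλ_max = 2λ_C = 2 × 2.4263 = 4.8526 pm

Final wavelength:
λ' = 5.8566 + 4.8526 = 10.7092 pm

Minimum photon energy (maximum energy to electron):
E'_min = hc/λ' = 115.7733 keV

Maximum electron kinetic energy:
K_max = E₀ - E'_min = 211.7000 - 115.7733 = 95.9267 keV

(Intermediate values are shown rounded; full precision is carried through to the final answer.)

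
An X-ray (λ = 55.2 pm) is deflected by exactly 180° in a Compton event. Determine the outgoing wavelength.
60.0526 pm

Using the Compton formula: λ' = λ + λ_C(1 − cos θ)

For θ = 180°, cos θ = -1 (exact) = -1.0000, so:
1 − cos 180° = 1 − (-1) = 2.0000

Δλ = λ_C × 2.0000 = 2.4263 × 2.0000 = 4.8526 pm

λ' = 55.2 + 4.8526 = 60.0526 pm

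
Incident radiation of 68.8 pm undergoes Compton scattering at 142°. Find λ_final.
73.1383 pm

Using the Compton scattering formula:
λ' = λ + Δλ = λ + λ_C(1 - cos θ)

Given:
- Initial wavelength λ = 68.8 pm
- Scattering angle θ = 142°
- Compton wavelength λ_C ≈ 2.4263 pm

Calculate the shift:
Δλ = 2.4263 × (1 - cos(142°))
Δλ = 2.4263 × 1.7880
Δλ = 4.3383 pm

Final wavelength:
λ' = 68.8 + 4.3383 = 73.1383 pm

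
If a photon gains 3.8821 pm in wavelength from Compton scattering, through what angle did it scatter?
126.87°

From the Compton formula Δλ = λ_C(1 - cos θ), we can solve for θ:

cos θ = 1 - Δλ/λ_C

Given:
- Δλ = 3.8821 pm
- λ_C = h/(m_e·c) ≈ 2.42631024 pm

cos θ = 1 - 3.8821/2.42631024
cos θ = 1 - 1.600001
cos θ = -0.600001

θ = arccos(-0.600001)
θ = 126.87°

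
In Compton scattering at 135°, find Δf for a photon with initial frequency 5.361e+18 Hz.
3.697e+17 Hz (decrease)

Convert frequency to wavelength (c = 299792458 m/s):
λ₀ = c/f₀ = 299792458/5.361e+18 = 5.5920996e-11 m = 55.9210 pm

Calculate Compton shift:
Δλ = λ_C(1 - cos(135°)) = 4.1420 pm

Final wavelength:
λ' = λ₀ + Δλ = 55.9210 + 4.1420 = 60.0630 pm

Final frequency:
f' = c/λ' = 299792458/6.0062966e-11 = 4.9913029e+18 Hz

Frequency shift (decrease):
Δf = f₀ - f' = 5.361e+18 - 4.9913029e+18 = 3.697e+17 Hz

(Intermediate values are shown rounded; full precision is carried through to the final answer.)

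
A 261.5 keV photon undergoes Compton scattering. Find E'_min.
129.2325 keV (at θ = 180°)

The scattered photon has minimum energy when its wavelength is maximum, i.e., when the Compton shift Δλ = λ_C(1 − cos θ) is maximum. This occurs at θ = 180° (backscattering), giving Δλ_max = 2λ_C = 4.8526 pm.

Initial wavelength: λ₀ = hc/E₀ = 4.7413 pm
Maximum final wavelength: λ'_max = λ₀ + 2λ_C = 4.7413 + 4.8526 = 9.5939 pm
Minimum final energy: E'_min = hc/λ'_max = 129.2325 keV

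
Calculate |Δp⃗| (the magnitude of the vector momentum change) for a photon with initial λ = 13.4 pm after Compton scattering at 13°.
1.1172e-23 kg·m/s

Photon momentum magnitude is p = h/λ.

Initial momentum:
p₀ = h/λ = 6.6261e-34/1.3400e-11 = 4.9448e-23 kg·m/s

After scattering:
λ' = λ + Δλ = 13.4 + 0.0622 = 13.4622 pm
p' = h/λ' = 6.6261e-34/1.3462e-11 = 4.9220e-23 kg·m/s

Momentum is a vector; the scattered photon's direction makes angle θ = 13° with the incident direction. The magnitude of the vector change Δp⃗ = p⃗₀ − p⃗' is found from the law of cosines:
|Δp⃗|² = p₀² + p'² − 2p₀p'cos θ
|Δp⃗|² = (4.9448e-23)² + (4.9220e-23)² − 2·4.9448e-23·4.9220e-23·cos(13°)
|Δp⃗| = 1.1172e-23 kg·m/s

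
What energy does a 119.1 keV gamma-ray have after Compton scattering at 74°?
101.8968 keV

First convert energy to wavelength:
λ = hc/E, with hc ≈ 1239.842 keV·pm (i.e. 1239.842 eV·nm)

For E = 119.1 keV = 119100 eV:
λ = 1239.842 keV·pm / 119.1 keV
λ = 10.4101 pm

Calculate the Compton shift:
Δλ = λ_C(1 - cos(74°)) = 2.4263 × 0.7244
Δλ = 1.7575 pm

Final wavelength:
λ' = 10.4101 + 1.7575 = 12.1676 pm

Final energy:
E' = hc/λ' = 1239.842 / 12.1676 = 101.8968 keV

(Intermediate values are shown rounded; full precision is carried through to the final answer.)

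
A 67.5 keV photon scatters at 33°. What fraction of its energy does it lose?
0.0209 (or 2.09%)

Calculate initial and final photon energies:

Initial: E₀ = 67.5 keV → λ₀ = 18.3680 pm
Compton shift: Δλ = 0.3914 pm
Final wavelength: λ' = 18.7595 pm
Final energy: E' = 66.0915 keV

Fractional energy loss:
(E₀ - E')/E₀ = (67.5000 - 66.0915)/67.5000
= 1.4085/67.5000
= 0.0209
= 2.09%

(Intermediate values are shown rounded; full precision is carried through to the final answer.)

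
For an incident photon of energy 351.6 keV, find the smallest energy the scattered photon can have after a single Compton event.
147.9718 keV (at θ = 180°)

The scattered photon has minimum energy when its wavelength is maximum, i.e., when the Compton shift Δλ = λ_C(1 − cos θ) is maximum. This occurs at θ = 180° (backscattering), giving Δλ_max = 2λ_C = 4.8526 pm.

Initial wavelength: λ₀ = hc/E₀ = 3.5263 pm
Maximum final wavelength: λ'_max = λ₀ + 2λ_C = 3.5263 + 4.8526 = 8.3789 pm
Minimum final energy: E'_min = hc/λ'_max = 147.9718 keV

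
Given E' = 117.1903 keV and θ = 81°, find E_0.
145.3000 keV

Convert final energy to wavelength (hc ≈ 1239.842 keV·pm):
λ' = hc/E' = 1239.842 / 117.1903 = 10.5797 pm

Calculate the Compton shift:
Δλ = λ_C(1 - cos(81°))
Δλ = 2.4263 × (1 - cos(81°))
Δλ = 2.0468 pm

Initial wavelength:
λ = λ' - Δλ = 10.5797 - 2.0468 = 8.5330 pm

Initial energy:
E = hc/λ = 1239.842 / 8.5330 = 145.3000 keV

(Intermediate values are shown rounded; full precision is carried through to the final answer.)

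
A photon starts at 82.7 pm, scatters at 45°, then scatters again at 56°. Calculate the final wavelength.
84.4802 pm

Apply Compton shift twice:

First scattering at θ₁ = 45°:
Δλ₁ = λ_C(1 - cos(45°))
Δλ₁ = 2.4263 × 0.2929
Δλ₁ = 0.7106 pm

After first scattering:
λ₁ = 82.7 + 0.7106 = 83.4106 pm

Second scattering at θ₂ = 56°:
Δλ₂ = λ_C(1 - cos(56°))
Δλ₂ = 2.4263 × 0.4408
Δλ₂ = 1.0695 pm

Final wavelength:
λ₂ = 83.4106 + 1.0695 = 84.4802 pm

Total shift: Δλ_total = 0.7106 + 1.0695 = 1.7802 pm

(Intermediate values are shown rounded; full precision is carried through to the final answer.)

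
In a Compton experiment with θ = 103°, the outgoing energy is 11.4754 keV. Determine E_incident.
11.8000 keV

Convert final energy to wavelength (hc ≈ 1239.842 keV·pm):
λ' = hc/E' = 1239.842 / 11.4754 = 108.0435 pm

Calculate the Compton shift:
Δλ = λ_C(1 - cos(103°))
Δλ = 2.4263 × (1 - cos(103°))
Δλ = 2.9721 pm

Initial wavelength:
λ = λ' - Δλ = 108.0435 - 2.9721 = 105.0714 pm

Initial energy:
E = hc/λ = 1239.842 / 105.0714 = 11.8000 keV

(Intermediate values are shown rounded; full precision is carried through to the final answer.)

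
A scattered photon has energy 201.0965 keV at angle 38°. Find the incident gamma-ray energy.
219.4000 keV

Convert final energy to wavelength (hc ≈ 1239.842 keV·pm):
λ' = hc/E' = 1239.842 / 201.0965 = 6.1654 pm

Calculate the Compton shift:
Δλ = λ_C(1 - cos(38°))
Δλ = 2.4263 × (1 - cos(38°))
Δλ = 0.5144 pm

Initial wavelength:
λ = λ' - Δλ = 6.1654 - 0.5144 = 5.6511 pm

Initial energy:
E = hc/λ = 1239.842 / 5.6511 = 219.4000 keV

(Intermediate values are shown rounded; full precision is carried through to the final answer.)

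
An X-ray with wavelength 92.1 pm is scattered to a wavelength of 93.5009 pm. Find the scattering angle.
65.00°

First find the wavelength shift:
Δλ = λ' - λ = 93.5009 - 92.1 = 1.4009 pm

Using Δλ = λ_C(1 - cos θ), with λ_C = h/(m_e·c) ≈ 2.42631024 pm:
cos θ = 1 - Δλ/λ_C
cos θ = 1 - 1.4009/2.42631024
cos θ = 0.422621

θ = arccos(0.422621)
θ = 65.00°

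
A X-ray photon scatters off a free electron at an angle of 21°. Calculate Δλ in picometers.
0.1612 pm

Using the Compton scattering formula:
Δλ = λ_C(1 - cos θ)

where λ_C = h/(m_e·c) ≈ 2.4263 pm is the Compton wavelength of an electron.

For θ = 21°:
cos(21°) = 0.9336
1 - cos(21°) = 0.0664

Δλ = 2.4263 × 0.0664
Δλ = 0.1612 pm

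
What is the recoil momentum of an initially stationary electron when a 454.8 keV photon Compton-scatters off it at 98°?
2.8602e-22 kg·m/s

The electron is initially at rest, so by conservation of momentum:
p⃗_e = p⃗₀ − p⃗'  (incident photon momentum minus scattered photon momentum)

Photon momentum magnitudes (p = h/λ = E/c):
λ₀ = hc/E₀ = 2.7261 pm → p₀ = h/λ₀ = 2.4306e-22 kg·m/s
Δλ = λ_C(1 − cos 98°) = 2.7640 pm
λ' = 5.4901 pm → p' = h/λ' = 1.2069e-22 kg·m/s

The scattered photon makes angle θ = 98° with the incident direction, so by the law of cosines:
|p⃗_e|² = p₀² + p'² − 2p₀p'cos θ
|p⃗_e|² = (2.4306e-22)² + (1.2069e-22)² − 2·2.4306e-22·1.2069e-22·cos(98°)
|p⃗_e| = 2.8602e-22 kg·m/s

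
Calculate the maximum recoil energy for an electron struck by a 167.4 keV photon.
66.2634 keV

Maximum energy transfer occurs at θ = 180° (backscattering).

Initial photon: E₀ = 167.4 keV → λ₀ = 7.4065 pm

Maximum Compton shift (at 180°):
Δλ_max = 2λ_C = 2 × 2.4263 = 4.8526 pm

Final wavelength:
λ' = 7.4065 + 4.8526 = 12.2591 pm

Minimum photon energy (maximum energy to electron):
E'_min = hc/λ' = 101.1366 keV

Maximum electron kinetic energy:
K_max = E₀ - E'_min = 167.4000 - 101.1366 = 66.2634 keV

(Intermediate values are shown rounded; full precision is carried through to the final answer.)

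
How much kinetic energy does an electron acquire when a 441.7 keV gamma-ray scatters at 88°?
200.8890 keV

By energy conservation: K_e = E_initial - E_final

First find the scattered photon energy:
Initial wavelength: λ = hc/E = 2.8070 pm
Compton shift: Δλ = λ_C(1 - cos(88°)) = 2.3416 pm
Final wavelength: λ' = 2.8070 + 2.3416 = 5.1486 pm
Final photon energy: E' = hc/λ' = 240.8110 keV

Electron kinetic energy:
K_e = E - E' = 441.7000 - 240.8110 = 200.8890 keV

(Intermediate values are shown rounded; full precision is carried through to the final answer.)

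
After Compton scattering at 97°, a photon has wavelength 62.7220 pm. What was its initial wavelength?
60.0000 pm

From λ' = λ + Δλ, we have λ = λ' - Δλ

First calculate the Compton shift:
Δλ = λ_C(1 - cos θ)
Δλ = 2.4263 × (1 - cos(97°))
Δλ = 2.4263 × 1.1219
Δλ = 2.7220 pm

Initial wavelength:
λ = λ' - Δλ
λ = 62.7220 - 2.7220
λ = 60.0000 pm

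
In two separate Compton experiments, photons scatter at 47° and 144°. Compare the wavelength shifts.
144° produces the larger shift by a factor of 5.689

Calculate both shifts using Δλ = λ_C(1 - cos θ):

For θ₁ = 47°:
Δλ₁ = 2.4263 × (1 - cos(47°))
Δλ₁ = 2.4263 × 0.3180
Δλ₁ = 0.7716 pm

For θ₂ = 144°:
Δλ₂ = 2.4263 × (1 - cos(144°))
Δλ₂ = 2.4263 × 1.8090
Δλ₂ = 4.3892 pm

The 144° angle produces the larger shift.
Ratio: 4.3892/0.7716 = 5.689

(Intermediate values are shown rounded; full precision is carried through to the final answer.)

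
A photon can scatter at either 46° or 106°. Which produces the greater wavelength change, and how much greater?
106° produces the larger shift by a factor of 4.178

Calculate both shifts using Δλ = λ_C(1 - cos θ):

For θ₁ = 46°:
Δλ₁ = 2.4263 × (1 - cos(46°))
Δλ₁ = 2.4263 × 0.3053
Δλ₁ = 0.7409 pm

For θ₂ = 106°:
Δλ₂ = 2.4263 × (1 - cos(106°))
Δλ₂ = 2.4263 × 1.2756
Δλ₂ = 3.0951 pm

The 106° angle produces the larger shift.
Ratio: 3.0951/0.7409 = 4.178

(Intermediate values are shown rounded; full precision is carried through to the final answer.)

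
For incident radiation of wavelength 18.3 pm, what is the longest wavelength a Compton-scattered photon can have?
23.1526 pm (at θ = 180°)

The Compton shift is Δλ = λ_C(1 − cos θ).

Since cos θ ranges from −1 to 1, the factor (1 − cos θ) ranges from 0 to 2; the maximum shift occurs at θ = 180° (backscattering):
Δλ_max = 2λ_C = 2 × 2.4263 pm = 4.8526 pm

Maximum scattered wavelength:
λ'_max = λ₀ + Δλ_max = 18.3 + 4.8526 = 23.1526 pm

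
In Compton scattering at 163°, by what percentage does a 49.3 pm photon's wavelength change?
9.6280%

Calculate the Compton shift:
Δλ = λ_C(1 - cos(163°))
Δλ = 2.4263 × (1 - cos(163°))
Δλ = 2.4263 × 1.9563
Δλ = 4.7466 pm

Percentage change:
(Δλ/λ₀) × 100 = (4.7466/49.3) × 100
= 9.6280%

(Intermediate values are shown rounded; full precision is carried through to the final answer.)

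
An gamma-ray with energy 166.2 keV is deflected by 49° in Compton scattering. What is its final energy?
149.4786 keV

First convert energy to wavelength:
λ = hc/E, with hc ≈ 1239.842 keV·pm (i.e. 1239.842 eV·nm)

For E = 166.2 keV = 166200 eV:
λ = 1239.842 keV·pm / 166.2 keV
λ = 7.4599 pm

Calculate the Compton shift:
Δλ = λ_C(1 - cos(49°)) = 2.4263 × 0.3439
Δλ = 0.8345 pm

Final wavelength:
λ' = 7.4599 + 0.8345 = 8.2944 pm

Final energy:
E' = hc/λ' = 1239.842 / 8.2944 = 149.4786 keV

(Intermediate values are shown rounded; full precision is carried through to the final answer.)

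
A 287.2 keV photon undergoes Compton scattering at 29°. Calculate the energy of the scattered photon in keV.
268.2938 keV

First convert energy to wavelength:
λ = hc/E, with hc ≈ 1239.842 keV·pm (i.e. 1239.842 eV·nm)

For E = 287.2 keV = 287200 eV:
λ = 1239.842 keV·pm / 287.2 keV
λ = 4.3170 pm

Calculate the Compton shift:
Δλ = λ_C(1 - cos(29°)) = 2.4263 × 0.1254
Δλ = 0.3042 pm

Final wavelength:
λ' = 4.3170 + 0.3042 = 4.6212 pm

Final energy:
E' = hc/λ' = 1239.842 / 4.6212 = 268.2938 keV

(Intermediate values are shown rounded; full precision is carried through to the final answer.)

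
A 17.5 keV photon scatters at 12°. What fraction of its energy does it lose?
0.0007 (or 0.07%)

Calculate initial and final photon energies:

Initial: E₀ = 17.5 keV → λ₀ = 70.8481 pm
Compton shift: Δλ = 0.0530 pm
Final wavelength: λ' = 70.9011 pm
Final energy: E' = 17.4869 keV

Fractional energy loss:
(E₀ - E')/E₀ = (17.5000 - 17.4869)/17.5000
= 0.0131/17.5000
= 0.0007
= 0.07%

(Intermediate values are shown rounded; full precision is carried through to the final answer.)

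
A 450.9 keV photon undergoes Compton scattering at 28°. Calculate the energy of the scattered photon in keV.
408.6883 keV

First convert energy to wavelength:
λ = hc/E, with hc ≈ 1239.842 keV·pm (i.e. 1239.842 eV·nm)

For E = 450.9 keV = 450900 eV:
λ = 1239.842 keV·pm / 450.9 keV
λ = 2.7497 pm

Calculate the Compton shift:
Δλ = λ_C(1 - cos(28°)) = 2.4263 × 0.1171
Δλ = 0.2840 pm

Final wavelength:
λ' = 2.7497 + 0.2840 = 3.0337 pm

Final energy:
E' = hc/λ' = 1239.842 / 3.0337 = 408.6883 keV

(Intermediate values are shown rounded; full precision is carried through to the final answer.)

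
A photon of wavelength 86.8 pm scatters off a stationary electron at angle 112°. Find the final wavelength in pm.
90.1352 pm

Using the Compton scattering formula:
λ' = λ + Δλ = λ + λ_C(1 - cos θ)

Given:
- Initial wavelength λ = 86.8 pm
- Scattering angle θ = 112°
- Compton wavelength λ_C ≈ 2.4263 pm

Calculate the shift:
Δλ = 2.4263 × (1 - cos(112°))
Δλ = 2.4263 × 1.3746
Δλ = 3.3352 pm

Final wavelength:
λ' = 86.8 + 3.3352 = 90.1352 pm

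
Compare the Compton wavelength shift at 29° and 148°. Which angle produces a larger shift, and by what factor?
148° produces the larger shift by a factor of 14.740

Calculate both shifts using Δλ = λ_C(1 - cos θ):

For θ₁ = 29°:
Δλ₁ = 2.4263 × (1 - cos(29°))
Δλ₁ = 2.4263 × 0.1254
Δλ₁ = 0.3042 pm

For θ₂ = 148°:
Δλ₂ = 2.4263 × (1 - cos(148°))
Δλ₂ = 2.4263 × 1.8480
Δλ₂ = 4.4839 pm

The 148° angle produces the larger shift.
Ratio: 4.4839/0.3042 = 14.740

(Intermediate values are shown rounded; full precision is carried through to the final answer.)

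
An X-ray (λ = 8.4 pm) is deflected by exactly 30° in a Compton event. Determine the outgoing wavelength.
8.7251 pm

Using the Compton formula: λ' = λ + λ_C(1 − cos θ)

For θ = 30°, cos θ = √3/2 (exact) ≈ 0.8660, so:
1 − cos 30° = 1 − (√3/2) ≈ 0.1340

Δλ = λ_C × 0.1340 = 2.4263 × 0.1340 = 0.3251 pm

λ' = 8.4 + 0.3251 = 8.7251 pm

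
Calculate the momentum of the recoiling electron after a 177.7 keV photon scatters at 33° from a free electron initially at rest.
5.2734e-23 kg·m/s

The electron is initially at rest, so by conservation of momentum:
p⃗_e = p⃗₀ − p⃗'  (incident photon momentum minus scattered photon momentum)

Photon momentum magnitudes (p = h/λ = E/c):
λ₀ = hc/E₀ = 6.9772 pm → p₀ = h/λ₀ = 9.4968e-23 kg·m/s
Δλ = λ_C(1 − cos 33°) = 0.3914 pm
λ' = 7.3686 pm → p' = h/λ' = 8.9923e-23 kg·m/s

The scattered photon makes angle θ = 33° with the incident direction, so by the law of cosines:
|p⃗_e|² = p₀² + p'² − 2p₀p'cos θ
|p⃗_e|² = (9.4968e-23)² + (8.9923e-23)² − 2·9.4968e-23·8.9923e-23·cos(33°)
|p⃗_e| = 5.2734e-23 kg·m/s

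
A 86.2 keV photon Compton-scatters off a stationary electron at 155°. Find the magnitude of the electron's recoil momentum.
7.9045e-23 kg·m/s

The electron is initially at rest, so by conservation of momentum:
p⃗_e = p⃗₀ − p⃗'  (incident photon momentum minus scattered photon momentum)

Photon momentum magnitudes (p = h/λ = E/c):
λ₀ = hc/E₀ = 14.3833 pm → p₀ = h/λ₀ = 4.6068e-23 kg·m/s
Δλ = λ_C(1 − cos 155°) = 4.6253 pm
λ' = 19.0086 pm → p' = h/λ' = 3.4858e-23 kg·m/s

The scattered photon makes angle θ = 155° with the incident direction, so by the law of cosines:
|p⃗_e|² = p₀² + p'² − 2p₀p'cos θ
|p⃗_e|² = (4.6068e-23)² + (3.4858e-23)² − 2·4.6068e-23·3.4858e-23·cos(155°)
|p⃗_e| = 7.9045e-23 kg·m/s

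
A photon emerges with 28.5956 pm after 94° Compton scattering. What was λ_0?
26.0000 pm

From λ' = λ + Δλ, we have λ = λ' - Δλ

First calculate the Compton shift:
Δλ = λ_C(1 - cos θ)
Δλ = 2.4263 × (1 - cos(94°))
Δλ = 2.4263 × 1.0698
Δλ = 2.5956 pm

Initial wavelength:
λ = λ' - Δλ
λ = 28.5956 - 2.5956
λ = 26.0000 pm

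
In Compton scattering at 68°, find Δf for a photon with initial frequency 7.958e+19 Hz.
2.285e+19 Hz (decrease)

Convert frequency to wavelength (c = 299792458 m/s):
λ₀ = c/f₀ = 299792458/7.958e+19 = 3.7671834e-12 m = 3.7672 pm

Calculate Compton shift:
Δλ = λ_C(1 - cos(68°)) = 1.5174 pm

Final wavelength:
λ' = λ₀ + Δλ = 3.7672 + 1.5174 = 5.2846 pm

Final frequency:
f' = c/λ' = 299792458/5.2845819e-12 = 5.6729646e+19 Hz

Frequency shift (decrease):
Δf = f₀ - f' = 7.958e+19 - 5.6729646e+19 = 2.285e+19 Hz

(Intermediate values are shown rounded; full precision is carried through to the final answer.)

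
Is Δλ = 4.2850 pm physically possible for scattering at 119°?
No, inconsistent

Calculate the expected shift for θ = 119°:

Δλ_expected = λ_C(1 - cos(119°))
Δλ_expected = 2.4263 × (1 - cos(119°))
Δλ_expected = 2.4263 × 1.4848
Δλ_expected = 3.6026 pm

Given shift: 4.2850 pm
Expected shift: 3.6026 pm
Difference: 0.6824 pm

The values do not match. The given shift corresponds to θ ≈ 140.0°, not 119°.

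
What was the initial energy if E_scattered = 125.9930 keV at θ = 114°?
192.9000 keV

Convert final energy to wavelength (hc ≈ 1239.842 keV·pm):
λ' = hc/E' = 1239.842 / 125.9930 = 9.8406 pm

Calculate the Compton shift:
Δλ = λ_C(1 - cos(114°))
Δλ = 2.4263 × (1 - cos(114°))
Δλ = 3.4132 pm

Initial wavelength:
λ = λ' - Δλ = 9.8406 - 3.4132 = 6.4274 pm

Initial energy:
E = hc/λ = 1239.842 / 6.4274 = 192.9000 keV

(Intermediate values are shown rounded; full precision is carried through to the final answer.)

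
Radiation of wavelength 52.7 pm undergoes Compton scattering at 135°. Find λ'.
56.8420 pm

Using the Compton formula: λ' = λ + λ_C(1 − cos θ)

For θ = 135°, cos θ = -√2/2 (exact) ≈ -0.7071, so:
1 − cos 135° = 1 − (-√2/2) ≈ 1.7071

Δλ = λ_C × 1.7071 = 2.4263 × 1.7071 = 4.1420 pm

λ' = 52.7 + 4.1420 = 56.8420 pm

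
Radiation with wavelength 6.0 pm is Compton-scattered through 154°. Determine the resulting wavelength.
10.6071 pm

Using the Compton scattering formula:
λ' = λ + Δλ = λ + λ_C(1 - cos θ)

Given:
- Initial wavelength λ = 6.0 pm
- Scattering angle θ = 154°
- Compton wavelength λ_C ≈ 2.4263 pm

Calculate the shift:
Δλ = 2.4263 × (1 - cos(154°))
Δλ = 2.4263 × 1.8988
Δλ = 4.6071 pm

Final wavelength:
λ' = 6.0 + 4.6071 = 10.6071 pm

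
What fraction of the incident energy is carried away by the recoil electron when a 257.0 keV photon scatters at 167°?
0.4982 (or 49.82%)

Calculate initial and final photon energies:

Initial: E₀ = 257.0 keV → λ₀ = 4.8243 pm
Compton shift: Δλ = 4.7904 pm
Final wavelength: λ' = 9.6147 pm
Final energy: E' = 128.9525 keV

Fractional energy loss:
(E₀ - E')/E₀ = (257.0000 - 128.9525)/257.0000
= 128.0475/257.0000
= 0.4982
= 49.82%

(Intermediate values are shown rounded; full precision is carried through to the final answer.)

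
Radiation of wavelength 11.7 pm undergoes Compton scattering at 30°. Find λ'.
12.0251 pm

Using the Compton formula: λ' = λ + λ_C(1 − cos θ)

For θ = 30°, cos θ = √3/2 (exact) ≈ 0.8660, so:
1 − cos 30° = 1 − (√3/2) ≈ 0.1340

Δλ = λ_C × 0.1340 = 2.4263 × 0.1340 = 0.3251 pm

λ' = 11.7 + 0.3251 = 12.0251 pm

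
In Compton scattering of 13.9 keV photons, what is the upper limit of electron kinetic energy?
0.7172 keV

Maximum energy transfer occurs at θ = 180° (backscattering).

Initial photon: E₀ = 13.9 keV → λ₀ = 89.1973 pm

Maximum Compton shift (at 180°):
Δλ_max = 2λ_C = 2 × 2.4263 = 4.8526 pm

Final wavelength:
λ' = 89.1973 + 4.8526 = 94.0499 pm

Minimum photon energy (maximum energy to electron):
E'_min = hc/λ' = 13.1828 keV

Maximum electron kinetic energy:
K_max = E₀ - E'_min = 13.9000 - 13.1828 = 0.7172 keV

(Intermediate values are shown rounded; full precision is carried through to the final answer.)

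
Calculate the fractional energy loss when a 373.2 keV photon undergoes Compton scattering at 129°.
0.5434 (or 54.34%)

Calculate initial and final photon energies:

Initial: E₀ = 373.2 keV → λ₀ = 3.3222 pm
Compton shift: Δλ = 3.9532 pm
Final wavelength: λ' = 7.2754 pm
Final energy: E' = 170.4150 keV

Fractional energy loss:
(E₀ - E')/E₀ = (373.2000 - 170.4150)/373.2000
= 202.7850/373.2000
= 0.5434
= 54.34%

(Intermediate values are shown rounded; full precision is carried through to the final answer.)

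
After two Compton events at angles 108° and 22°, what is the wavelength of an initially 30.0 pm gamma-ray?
33.3528 pm

Apply Compton shift twice:

First scattering at θ₁ = 108°:
Δλ₁ = λ_C(1 - cos(108°))
Δλ₁ = 2.4263 × 1.3090
Δλ₁ = 3.1761 pm

After first scattering:
λ₁ = 30.0 + 3.1761 = 33.1761 pm

Second scattering at θ₂ = 22°:
Δλ₂ = λ_C(1 - cos(22°))
Δλ₂ = 2.4263 × 0.0728
Δλ₂ = 0.1767 pm

Final wavelength:
λ₂ = 33.1761 + 0.1767 = 33.3528 pm

Total shift: Δλ_total = 3.1761 + 0.1767 = 3.3528 pm

(Intermediate values are shown rounded; full precision is carried through to the final answer.)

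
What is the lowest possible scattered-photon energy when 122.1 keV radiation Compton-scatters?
82.6179 keV (at θ = 180°)

The scattered photon has minimum energy when its wavelength is maximum, i.e., when the Compton shift Δλ = λ_C(1 − cos θ) is maximum. This occurs at θ = 180° (backscattering), giving Δλ_max = 2λ_C = 4.8526 pm.

Initial wavelength: λ₀ = hc/E₀ = 10.1543 pm
Maximum final wavelength: λ'_max = λ₀ + 2λ_C = 10.1543 + 4.8526 = 15.0069 pm
Minimum final energy: E'_min = hc/λ'_max = 82.6179 keV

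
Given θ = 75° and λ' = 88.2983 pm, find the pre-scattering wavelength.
86.5000 pm

From λ' = λ + Δλ, we have λ = λ' - Δλ

First calculate the Compton shift:
Δλ = λ_C(1 - cos θ)
Δλ = 2.4263 × (1 - cos(75°))
Δλ = 2.4263 × 0.7412
Δλ = 1.7983 pm

Initial wavelength:
λ = λ' - Δλ
λ = 88.2983 - 1.7983
λ = 86.5000 pm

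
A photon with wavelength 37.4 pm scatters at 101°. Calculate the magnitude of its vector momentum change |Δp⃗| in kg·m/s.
2.6373e-23 kg·m/s

Photon momentum magnitude is p = h/λ.

Initial momentum:
p₀ = h/λ = 6.6261e-34/3.7400e-11 = 1.7717e-23 kg·m/s

After scattering:
λ' = λ + Δλ = 37.4 + 2.8893 = 40.2893 pm
p' = h/λ' = 6.6261e-34/4.0289e-11 = 1.6446e-23 kg·m/s

Momentum is a vector; the scattered photon's direction makes angle θ = 101° with the incident direction. The magnitude of the vector change Δp⃗ = p⃗₀ − p⃗' is found from the law of cosines:
|Δp⃗|² = p₀² + p'² − 2p₀p'cos θ
|Δp⃗|² = (1.7717e-23)² + (1.6446e-23)² − 2·1.7717e-23·1.6446e-23·cos(101°)
|Δp⃗| = 2.6373e-23 kg·m/s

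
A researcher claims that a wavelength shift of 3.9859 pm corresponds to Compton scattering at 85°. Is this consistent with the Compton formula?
No, inconsistent

Calculate the expected shift for θ = 85°:

Δλ_expected = λ_C(1 - cos(85°))
Δλ_expected = 2.4263 × (1 - cos(85°))
Δλ_expected = 2.4263 × 0.9128
Δλ_expected = 2.2148 pm

Given shift: 3.9859 pm
Expected shift: 2.2148 pm
Difference: 1.7711 pm

The values do not match. The given shift corresponds to θ ≈ 130.0°, not 85°.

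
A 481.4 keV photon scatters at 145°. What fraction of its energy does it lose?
0.6315 (or 63.15%)

Calculate initial and final photon energies:

Initial: E₀ = 481.4 keV → λ₀ = 2.5755 pm
Compton shift: Δλ = 4.4138 pm
Final wavelength: λ' = 6.9893 pm
Final energy: E' = 177.3909 keV

Fractional energy loss:
(E₀ - E')/E₀ = (481.4000 - 177.3909)/481.4000
= 304.0091/481.4000
= 0.6315
= 63.15%

(Intermediate values are shown rounded; full precision is carried through to the final answer.)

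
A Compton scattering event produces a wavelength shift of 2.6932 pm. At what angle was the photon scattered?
96.32°

From the Compton formula Δλ = λ_C(1 - cos θ), we can solve for θ:

cos θ = 1 - Δλ/λ_C

Given:
- Δλ = 2.6932 pm
- λ_C = h/(m_e·c) ≈ 2.42631024 pm

cos θ = 1 - 2.6932/2.42631024
cos θ = 1 - 1.109998
cos θ = -0.109998

θ = arccos(-0.109998)
θ = 96.32°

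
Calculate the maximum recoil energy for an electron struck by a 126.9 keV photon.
42.1120 keV

Maximum energy transfer occurs at θ = 180° (backscattering).

Initial photon: E₀ = 126.9 keV → λ₀ = 9.7702 pm

Maximum Compton shift (at 180°):
Δλ_max = 2λ_C = 2 × 2.4263 = 4.8526 pm

Final wavelength:
λ' = 9.7702 + 4.8526 = 14.6228 pm

Minimum photon energy (maximum energy to electron):
E'_min = hc/λ' = 84.7880 keV

Maximum electron kinetic energy:
K_max = E₀ - E'_min = 126.9000 - 84.7880 = 42.1120 keV

(Intermediate values are shown rounded; full precision is carried through to the final answer.)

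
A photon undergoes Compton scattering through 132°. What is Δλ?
4.0498 pm

Using the Compton scattering formula:
Δλ = λ_C(1 - cos θ)

where λ_C = h/(m_e·c) ≈ 2.4263 pm is the Compton wavelength of an electron.

For θ = 132°:
cos(132°) = -0.6691
1 - cos(132°) = 1.6691

Δλ = 2.4263 × 1.6691
Δλ = 4.0498 pm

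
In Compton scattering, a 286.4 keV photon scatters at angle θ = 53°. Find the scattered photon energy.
234.1455 keV

First convert energy to wavelength:
λ = hc/E, with hc ≈ 1239.842 keV·pm (i.e. 1239.842 eV·nm)

For E = 286.4 keV = 286400 eV:
λ = 1239.842 keV·pm / 286.4 keV
λ = 4.3291 pm

Calculate the Compton shift:
Δλ = λ_C(1 - cos(53°)) = 2.4263 × 0.3982
Δλ = 0.9661 pm

Final wavelength:
λ' = 4.3291 + 0.9661 = 5.2952 pm

Final energy:
E' = hc/λ' = 1239.842 / 5.2952 = 234.1455 keV

(Intermediate values are shown rounded; full precision is carried through to the final answer.)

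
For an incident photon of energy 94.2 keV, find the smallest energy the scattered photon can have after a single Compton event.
68.8250 keV (at θ = 180°)

The scattered photon has minimum energy when its wavelength is maximum, i.e., when the Compton shift Δλ = λ_C(1 − cos θ) is maximum. This occurs at θ = 180° (backscattering), giving Δλ_max = 2λ_C = 4.8526 pm.

Initial wavelength: λ₀ = hc/E₀ = 13.1618 pm
Maximum final wavelength: λ'_max = λ₀ + 2λ_C = 13.1618 + 4.8526 = 18.0144 pm
Minimum final energy: E'_min = hc/λ'_max = 68.8250 keV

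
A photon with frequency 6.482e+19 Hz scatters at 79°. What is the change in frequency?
1.932e+19 Hz (decrease)

Convert frequency to wavelength (c = 299792458 m/s):
λ₀ = c/f₀ = 299792458/6.482e+19 = 4.6249994e-12 m = 4.6250 pm

Calculate Compton shift:
Δλ = λ_C(1 - cos(79°)) = 1.9633 pm

Final wavelength:
λ' = λ₀ + Δλ = 4.6250 + 1.9633 = 6.5883 pm

Final frequency:
f' = c/λ' = 299792458/6.5883478e-12 = 4.5503436e+19 Hz

Frequency shift (decrease):
Δf = f₀ - f' = 6.482e+19 - 4.5503436e+19 = 1.932e+19 Hz

(Intermediate values are shown rounded; full precision is carried through to the final answer.)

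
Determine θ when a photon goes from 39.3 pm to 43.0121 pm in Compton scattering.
122.00°

First find the wavelength shift:
Δλ = λ' - λ = 43.0121 - 39.3 = 3.7121 pm

Using Δλ = λ_C(1 - cos θ), with λ_C = h/(m_e·c) ≈ 2.42631024 pm:
cos θ = 1 - Δλ/λ_C
cos θ = 1 - 3.7121/2.42631024
cos θ = -0.529936

θ = arccos(-0.529936)
θ = 122.00°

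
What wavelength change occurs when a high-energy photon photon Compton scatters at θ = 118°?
3.5654 pm

Using the Compton scattering formula:
Δλ = λ_C(1 - cos θ)

where λ_C = h/(m_e·c) ≈ 2.4263 pm is the Compton wavelength of an electron.

For θ = 118°:
cos(118°) = -0.4695
1 - cos(118°) = 1.4695

Δλ = 2.4263 × 1.4695
Δλ = 3.5654 pm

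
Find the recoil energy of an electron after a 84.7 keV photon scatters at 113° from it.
15.8673 keV

By energy conservation: K_e = E_initial - E_final

First find the scattered photon energy:
Initial wavelength: λ = hc/E = 14.6380 pm
Compton shift: Δλ = λ_C(1 - cos(113°)) = 3.3743 pm
Final wavelength: λ' = 14.6380 + 3.3743 = 18.0124 pm
Final photon energy: E' = hc/λ' = 68.8327 keV

Electron kinetic energy:
K_e = E - E' = 84.7000 - 68.8327 = 15.8673 keV

(Intermediate values are shown rounded; full precision is carried through to the final answer.)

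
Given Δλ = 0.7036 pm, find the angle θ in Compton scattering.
44.76°

From the Compton formula Δλ = λ_C(1 - cos θ), we can solve for θ:

cos θ = 1 - Δλ/λ_C

Given:
- Δλ = 0.7036 pm
- λ_C = h/(m_e·c) ≈ 2.42631024 pm

cos θ = 1 - 0.7036/2.42631024
cos θ = 1 - 0.289988
cos θ = 0.710012

θ = arccos(0.710012)
θ = 44.76°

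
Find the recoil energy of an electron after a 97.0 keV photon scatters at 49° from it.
5.9448 keV

By energy conservation: K_e = E_initial - E_final

First find the scattered photon energy:
Initial wavelength: λ = hc/E = 12.7819 pm
Compton shift: Δλ = λ_C(1 - cos(49°)) = 0.8345 pm
Final wavelength: λ' = 12.7819 + 0.8345 = 13.6164 pm
Final photon energy: E' = hc/λ' = 91.0552 keV

Electron kinetic energy:
K_e = E - E' = 97.0000 - 91.0552 = 5.9448 keV

(Intermediate values are shown rounded; full precision is carried through to the final answer.)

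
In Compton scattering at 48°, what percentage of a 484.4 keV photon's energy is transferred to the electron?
0.2388 (or 23.88%)

Calculate initial and final photon energies:

Initial: E₀ = 484.4 keV → λ₀ = 2.5595 pm
Compton shift: Δλ = 0.8028 pm
Final wavelength: λ' = 3.3623 pm
Final energy: E' = 368.7445 keV

Fractional energy loss:
(E₀ - E')/E₀ = (484.4000 - 368.7445)/484.4000
= 115.6555/484.4000
= 0.2388
= 23.88%

(Intermediate values are shown rounded; full precision is carried through to the final answer.)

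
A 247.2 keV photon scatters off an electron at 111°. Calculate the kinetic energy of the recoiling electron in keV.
98.0257 keV

By energy conservation: K_e = E_initial - E_final

First find the scattered photon energy:
Initial wavelength: λ = hc/E = 5.0155 pm
Compton shift: Δλ = λ_C(1 - cos(111°)) = 3.2958 pm
Final wavelength: λ' = 5.0155 + 3.2958 = 8.3114 pm
Final photon energy: E' = hc/λ' = 149.1743 keV

Electron kinetic energy:
K_e = E - E' = 247.2000 - 149.1743 = 98.0257 keV

(Intermediate values are shown rounded; full precision is carried through to the final answer.)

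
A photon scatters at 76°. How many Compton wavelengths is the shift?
0.7581 λ_C

The Compton shift formula is:
Δλ = λ_C(1 - cos θ)

Dividing both sides by λ_C:
Δλ/λ_C = 1 - cos θ

For θ = 76°:
Δλ/λ_C = 1 - cos(76°)
Δλ/λ_C = 1 - 0.2419
Δλ/λ_C = 0.7581

This means the shift is 0.7581 × λ_C = 1.8393 pm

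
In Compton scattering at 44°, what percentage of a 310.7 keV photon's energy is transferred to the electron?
0.1458 (or 14.58%)

Calculate initial and final photon energies:

Initial: E₀ = 310.7 keV → λ₀ = 3.9905 pm
Compton shift: Δλ = 0.6810 pm
Final wavelength: λ' = 4.6714 pm
Final energy: E' = 265.4085 keV

Fractional energy loss:
(E₀ - E')/E₀ = (310.7000 - 265.4085)/310.7000
= 45.2915/310.7000
= 0.1458
= 14.58%

(Intermediate values are shown rounded; full precision is carried through to the final answer.)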